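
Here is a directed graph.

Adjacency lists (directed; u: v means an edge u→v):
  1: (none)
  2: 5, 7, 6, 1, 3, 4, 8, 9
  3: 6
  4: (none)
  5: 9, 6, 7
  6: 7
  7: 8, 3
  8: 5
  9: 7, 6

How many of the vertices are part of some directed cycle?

6

A vertex is on a directed cycle iff it belongs to a strongly connected component of size ≥ 2 (or has a self-loop).
The vertices on cycles are {3, 5, 6, 7, 8, 9} — 6 in total.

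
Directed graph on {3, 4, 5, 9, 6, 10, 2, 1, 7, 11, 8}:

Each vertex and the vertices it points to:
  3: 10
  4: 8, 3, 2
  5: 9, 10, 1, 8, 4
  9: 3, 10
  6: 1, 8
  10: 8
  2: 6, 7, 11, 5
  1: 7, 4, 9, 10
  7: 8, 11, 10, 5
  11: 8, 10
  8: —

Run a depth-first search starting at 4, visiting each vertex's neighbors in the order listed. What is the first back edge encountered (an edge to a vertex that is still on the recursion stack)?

5→1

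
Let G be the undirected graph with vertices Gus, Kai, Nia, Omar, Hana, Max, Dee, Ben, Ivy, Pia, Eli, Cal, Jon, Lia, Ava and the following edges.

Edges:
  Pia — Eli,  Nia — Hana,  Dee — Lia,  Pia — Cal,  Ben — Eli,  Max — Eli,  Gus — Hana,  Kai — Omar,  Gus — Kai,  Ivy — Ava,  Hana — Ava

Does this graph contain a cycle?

No

DFS, tracking each vertex's parent; an edge to a visited non-parent vertex closes a cycle.
Start from Max:
visit Max (parent –)
  visit Eli (parent Max)
    visit Pia (parent Eli)
      visit Cal (parent Pia)
        Cal–Pia: parent, skip
      Pia–Eli: parent, skip
    Eli–Max: parent, skip
    visit Ben (parent Eli)
      Ben–Eli: parent, skip
visit Gus (parent –)
  visit Hana (parent Gus)
    visit Nia (parent Hana)
      Nia–Hana: parent, skip
    Hana–Gus: parent, skip
    visit Ava (parent Hana)
      visit Ivy (parent Ava)
        Ivy–Ava: parent, skip
      Ava–Hana: parent, skip
  visit Kai (parent Gus)
    visit Omar (parent Kai)
      Omar–Kai: parent, skip
    Kai–Gus: parent, skip
visit Dee (parent –)
  visit Lia (parent Dee)
    Lia–Dee: parent, skip
visit Jon (parent –)
No non-parent visited neighbor found — the graph is a forest.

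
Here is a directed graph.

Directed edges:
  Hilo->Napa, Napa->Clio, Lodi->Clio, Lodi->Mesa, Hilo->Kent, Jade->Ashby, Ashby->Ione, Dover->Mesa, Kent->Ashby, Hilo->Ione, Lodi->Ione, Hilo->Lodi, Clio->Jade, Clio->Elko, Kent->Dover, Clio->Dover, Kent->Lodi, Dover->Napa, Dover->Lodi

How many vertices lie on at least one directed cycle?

4

A vertex is on a directed cycle iff it belongs to a strongly connected component of size ≥ 2 (or has a self-loop).
The vertices on cycles are {Clio, Lodi, Napa, Dover} — 4 in total.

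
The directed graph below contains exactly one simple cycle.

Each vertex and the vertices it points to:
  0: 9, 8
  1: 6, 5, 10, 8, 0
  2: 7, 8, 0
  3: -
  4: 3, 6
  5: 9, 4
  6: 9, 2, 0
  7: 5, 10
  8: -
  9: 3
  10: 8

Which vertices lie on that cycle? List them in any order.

2, 4, 5, 6, 7

DFS with gray/black marking from 6:
6 gray
  9 gray
    3 gray
    3 black
  9 black
  2 gray
    7 gray
      5 gray
        5→9: 9 black — skip
        4 gray
          4→3: 3 black — skip
          4→6: 6 is gray → back edge
Back edge closes the cycle 6 → 2 → 7 → 5 → 4 → 6; its vertices are {2, 4, 5, 6, 7}.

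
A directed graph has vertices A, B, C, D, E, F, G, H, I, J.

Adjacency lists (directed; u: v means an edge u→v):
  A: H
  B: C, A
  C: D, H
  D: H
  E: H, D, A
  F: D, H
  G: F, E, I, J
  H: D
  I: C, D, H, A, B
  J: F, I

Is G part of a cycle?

No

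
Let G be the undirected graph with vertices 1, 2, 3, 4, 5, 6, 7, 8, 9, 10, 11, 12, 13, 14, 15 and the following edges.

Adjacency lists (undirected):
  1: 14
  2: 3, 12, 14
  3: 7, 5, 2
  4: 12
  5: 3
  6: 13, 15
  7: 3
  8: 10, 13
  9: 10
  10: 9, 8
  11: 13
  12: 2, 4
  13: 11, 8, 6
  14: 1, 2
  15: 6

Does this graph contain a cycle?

No

DFS, tracking each vertex's parent; an edge to a visited non-parent vertex closes a cycle.
Start from 14:
visit 14 (parent –)
  visit 1 (parent 14)
    1–14: parent, skip
  visit 2 (parent 14)
    visit 3 (parent 2)
      visit 7 (parent 3)
        7–3: parent, skip
      visit 5 (parent 3)
        5–3: parent, skip
      3–2: parent, skip
    visit 12 (parent 2)
      12–2: parent, skip
      visit 4 (parent 12)
        4–12: parent, skip
    2–14: parent, skip
visit 6 (parent –)
  visit 13 (parent 6)
    visit 11 (parent 13)
      11–13: parent, skip
    visit 8 (parent 13)
      visit 10 (parent 8)
        visit 9 (parent 10)
          9–10: parent, skip
        10–8: parent, skip
      8–13: parent, skip
    13–6: parent, skip
  visit 15 (parent 6)
    15–6: parent, skip
No non-parent visited neighbor found — the graph is a forest.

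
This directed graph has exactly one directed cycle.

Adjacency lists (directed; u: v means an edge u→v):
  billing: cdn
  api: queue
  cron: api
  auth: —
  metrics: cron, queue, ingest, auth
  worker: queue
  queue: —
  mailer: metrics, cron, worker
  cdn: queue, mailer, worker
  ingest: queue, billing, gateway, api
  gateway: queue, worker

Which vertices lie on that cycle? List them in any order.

DFS with gray/black marking from mailer:
mailer gray
  metrics gray
    cron gray
      api gray
        queue gray
        queue black
      api black
    cron black
    metrics→queue: queue black — skip
    ingest gray
      ingest→queue: queue black — skip
      billing gray
        cdn gray
          cdn→queue: queue black — skip
          cdn→mailer: mailer is gray → back edge
Back edge closes the cycle mailer → metrics → ingest → billing → cdn → mailer; its vertices are {cdn, ingest, mailer, billing, metrics}.

cdn, ingest, mailer, billing, metrics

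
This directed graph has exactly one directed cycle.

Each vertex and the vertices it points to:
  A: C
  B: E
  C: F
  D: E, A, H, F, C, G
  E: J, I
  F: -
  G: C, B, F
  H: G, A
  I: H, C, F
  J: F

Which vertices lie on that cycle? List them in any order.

B, E, G, H, I

DFS with gray/black marking from E:
E gray
  J gray
    F gray
    F black
  J black
  I gray
    H gray
      G gray
        C gray
          C→F: F black — skip
        C black
        B gray
          B→E: E is gray → back edge
Back edge closes the cycle E → I → H → G → B → E; its vertices are {B, E, G, H, I}.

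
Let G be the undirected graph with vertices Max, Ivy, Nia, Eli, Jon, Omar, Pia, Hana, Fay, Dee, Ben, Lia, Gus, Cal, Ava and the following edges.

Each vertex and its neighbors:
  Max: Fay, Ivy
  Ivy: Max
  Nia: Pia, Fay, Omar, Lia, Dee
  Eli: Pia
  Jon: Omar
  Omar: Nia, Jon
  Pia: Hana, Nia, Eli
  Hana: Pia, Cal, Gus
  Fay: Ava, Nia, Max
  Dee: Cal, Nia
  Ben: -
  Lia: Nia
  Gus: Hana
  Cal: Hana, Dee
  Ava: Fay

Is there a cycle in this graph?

DFS, tracking each vertex's parent; an edge to a visited non-parent vertex closes a cycle.
Start from Max:
visit Max (parent –)
  visit Fay (parent Max)
    visit Ava (parent Fay)
      Ava–Fay: parent, skip
    visit Nia (parent Fay)
      visit Pia (parent Nia)
        visit Hana (parent Pia)
          Hana–Pia: parent, skip
          visit Cal (parent Hana)
            Cal–Hana: parent, skip
            visit Dee (parent Cal)
              Dee–Cal: parent, skip
              Dee–Nia: Nia visited and ≠ parent → cycle
Cycle: Nia – Pia – Hana – Cal – Dee – Nia.

Yes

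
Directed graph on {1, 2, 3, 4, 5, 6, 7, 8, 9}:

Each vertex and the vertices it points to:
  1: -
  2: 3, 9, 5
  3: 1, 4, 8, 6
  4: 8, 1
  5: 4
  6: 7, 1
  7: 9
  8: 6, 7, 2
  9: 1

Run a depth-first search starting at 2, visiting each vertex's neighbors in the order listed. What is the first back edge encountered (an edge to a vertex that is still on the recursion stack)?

DFS from 2 (visiting each vertex's neighbors in the order listed); mark gray on enter, black on exit:
2 gray
  3 gray
    1 gray
    1 black
    4 gray
      8 gray
        6 gray
          7 gray
            9 gray
              9→1: 1 black — skip
            9 black
          7 black
          6→1: 1 black — skip
        6 black
        8→7: 7 black — skip
        8→2: 2 is gray → back edge
First back edge: 8 → 2.

8->2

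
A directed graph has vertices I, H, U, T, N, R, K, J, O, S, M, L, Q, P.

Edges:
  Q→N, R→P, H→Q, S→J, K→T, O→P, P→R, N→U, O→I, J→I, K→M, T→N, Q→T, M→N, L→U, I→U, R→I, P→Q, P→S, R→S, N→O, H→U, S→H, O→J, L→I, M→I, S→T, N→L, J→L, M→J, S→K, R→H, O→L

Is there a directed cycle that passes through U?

U lies on a cycle iff there is a path from U back to itself.
Exploring from U, it never reaches itself; equivalently, its strongly connected component is a singleton.

No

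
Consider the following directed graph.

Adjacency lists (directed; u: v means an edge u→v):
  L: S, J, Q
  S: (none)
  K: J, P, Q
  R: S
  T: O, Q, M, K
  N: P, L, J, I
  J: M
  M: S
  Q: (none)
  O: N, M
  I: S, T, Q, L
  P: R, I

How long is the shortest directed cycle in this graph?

4

For each vertex v, BFS finds the shortest path from v back to v.
The shortest such closed walk is O → N → I → T → O, length 4.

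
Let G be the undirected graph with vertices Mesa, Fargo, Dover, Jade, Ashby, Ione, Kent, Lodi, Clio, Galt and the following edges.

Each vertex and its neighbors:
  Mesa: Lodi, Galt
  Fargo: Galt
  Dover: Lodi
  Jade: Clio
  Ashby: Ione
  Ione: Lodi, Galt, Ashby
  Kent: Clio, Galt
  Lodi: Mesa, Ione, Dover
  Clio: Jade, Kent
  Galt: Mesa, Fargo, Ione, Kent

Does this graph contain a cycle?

DFS, tracking each vertex's parent; an edge to a visited non-parent vertex closes a cycle.
Start from Ashby:
visit Ashby (parent –)
  visit Ione (parent Ashby)
    visit Lodi (parent Ione)
      visit Mesa (parent Lodi)
        Mesa–Lodi: parent, skip
        visit Galt (parent Mesa)
          Galt–Mesa: parent, skip
          visit Fargo (parent Galt)
            Fargo–Galt: parent, skip
          Galt–Ione: Ione visited and ≠ parent → cycle
Cycle: Ione – Lodi – Mesa – Galt – Ione.

Yes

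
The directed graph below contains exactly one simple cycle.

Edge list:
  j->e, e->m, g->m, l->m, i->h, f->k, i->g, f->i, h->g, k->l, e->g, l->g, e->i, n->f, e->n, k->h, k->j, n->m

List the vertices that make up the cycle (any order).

DFS with gray/black marking from f:
f gray
  i gray
    h gray
      g gray
        m gray
        m black
      g black
    h black
    i→g: g black — skip
  i black
  k gray
    l gray
      l→g: g black — skip
      l→m: m black — skip
    l black
    j gray
      e gray
        e→i: i black — skip
        n gray
          n→f: f is gray → back edge
Back edge closes the cycle f → k → j → e → n → f; its vertices are {e, f, j, k, n}.

e, f, j, k, n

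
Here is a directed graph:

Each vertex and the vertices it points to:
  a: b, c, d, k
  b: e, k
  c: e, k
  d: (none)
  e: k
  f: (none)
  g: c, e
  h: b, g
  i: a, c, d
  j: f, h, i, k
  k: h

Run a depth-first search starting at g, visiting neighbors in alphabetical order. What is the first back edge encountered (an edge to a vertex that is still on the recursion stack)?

DFS from g (visiting neighbors in alphabetical order); mark gray on enter, black on exit:
g gray
  c gray
    e gray
      k gray
        h gray
          b gray
            b→e: e is gray → back edge
First back edge: b → e.

b→e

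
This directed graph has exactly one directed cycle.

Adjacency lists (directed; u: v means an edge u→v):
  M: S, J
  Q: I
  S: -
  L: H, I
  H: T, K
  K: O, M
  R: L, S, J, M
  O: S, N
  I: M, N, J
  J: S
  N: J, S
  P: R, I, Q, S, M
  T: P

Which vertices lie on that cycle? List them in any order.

H, L, P, R, T

DFS with gray/black marking from H:
H gray
  T gray
    P gray
      R gray
        L gray
          L→H: H is gray → back edge
Back edge closes the cycle H → T → P → R → L → H; its vertices are {H, L, P, R, T}.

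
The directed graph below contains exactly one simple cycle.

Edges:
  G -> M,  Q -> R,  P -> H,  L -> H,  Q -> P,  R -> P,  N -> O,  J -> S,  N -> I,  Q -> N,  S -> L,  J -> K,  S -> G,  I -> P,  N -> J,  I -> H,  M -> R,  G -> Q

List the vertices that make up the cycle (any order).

DFS with gray/black marking from N:
N gray
  I gray
    H gray
    H black
    P gray
      P→H: H black — skip
    P black
  I black
  J gray
    K gray
    K black
    S gray
      G gray
        Q gray
          Q→P: P black — skip
          Q→N: N is gray → back edge
Back edge closes the cycle N → J → S → G → Q → N; its vertices are {G, J, N, Q, S}.

G, J, N, Q, S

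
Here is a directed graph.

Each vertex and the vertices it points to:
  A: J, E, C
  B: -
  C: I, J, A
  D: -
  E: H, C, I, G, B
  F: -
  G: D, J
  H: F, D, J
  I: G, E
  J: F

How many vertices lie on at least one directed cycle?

A vertex is on a directed cycle iff it belongs to a strongly connected component of size ≥ 2 (or has a self-loop).
The vertices on cycles are {A, C, E, I} — 4 in total.

4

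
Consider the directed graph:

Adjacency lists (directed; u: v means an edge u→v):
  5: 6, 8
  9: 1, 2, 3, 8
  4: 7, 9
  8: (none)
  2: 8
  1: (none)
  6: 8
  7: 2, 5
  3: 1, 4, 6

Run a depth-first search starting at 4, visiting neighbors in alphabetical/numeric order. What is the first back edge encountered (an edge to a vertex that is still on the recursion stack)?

DFS from 4 (visiting neighbors in alphabetical/numeric order); mark gray on enter, black on exit:
4 gray
  7 gray
    2 gray
      8 gray
      8 black
    2 black
    5 gray
      6 gray
        6→8: 8 black — skip
      6 black
      5→8: 8 black — skip
    5 black
  7 black
  9 gray
    1 gray
    1 black
    9→2: 2 black — skip
    3 gray
      3→1: 1 black — skip
      3→4: 4 is gray → back edge
First back edge: 3 → 4.

3→4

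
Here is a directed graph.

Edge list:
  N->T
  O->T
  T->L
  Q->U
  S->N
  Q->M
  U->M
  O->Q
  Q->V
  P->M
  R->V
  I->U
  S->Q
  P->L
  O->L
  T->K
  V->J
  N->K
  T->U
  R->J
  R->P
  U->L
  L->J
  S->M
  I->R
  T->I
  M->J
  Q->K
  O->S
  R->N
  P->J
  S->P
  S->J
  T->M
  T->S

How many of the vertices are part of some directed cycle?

5

A vertex is on a directed cycle iff it belongs to a strongly connected component of size ≥ 2 (or has a self-loop).
The vertices on cycles are {I, N, R, S, T} — 5 in total.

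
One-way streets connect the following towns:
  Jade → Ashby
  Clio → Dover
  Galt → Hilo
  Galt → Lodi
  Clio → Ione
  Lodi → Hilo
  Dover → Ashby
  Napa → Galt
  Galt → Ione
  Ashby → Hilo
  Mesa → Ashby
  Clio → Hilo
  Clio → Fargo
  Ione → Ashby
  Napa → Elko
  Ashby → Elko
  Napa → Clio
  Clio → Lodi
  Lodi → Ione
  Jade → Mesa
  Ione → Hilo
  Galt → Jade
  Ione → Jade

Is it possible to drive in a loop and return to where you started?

No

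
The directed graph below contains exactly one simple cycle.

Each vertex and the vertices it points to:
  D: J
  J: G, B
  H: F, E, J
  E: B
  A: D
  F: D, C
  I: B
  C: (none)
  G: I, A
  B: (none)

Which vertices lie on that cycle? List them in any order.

A, D, G, J

DFS with gray/black marking from J:
J gray
  G gray
    I gray
      B gray
      B black
    I black
    A gray
      D gray
        D→J: J is gray → back edge
Back edge closes the cycle J → G → A → D → J; its vertices are {A, D, G, J}.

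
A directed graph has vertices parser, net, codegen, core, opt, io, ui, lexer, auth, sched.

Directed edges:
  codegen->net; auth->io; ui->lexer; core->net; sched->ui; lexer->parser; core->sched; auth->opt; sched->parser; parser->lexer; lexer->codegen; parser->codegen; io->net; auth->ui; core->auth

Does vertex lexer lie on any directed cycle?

lexer is on a cycle iff lexer can reach itself via ≥1 edge.
lexer → parser → lexer — yes.

Yes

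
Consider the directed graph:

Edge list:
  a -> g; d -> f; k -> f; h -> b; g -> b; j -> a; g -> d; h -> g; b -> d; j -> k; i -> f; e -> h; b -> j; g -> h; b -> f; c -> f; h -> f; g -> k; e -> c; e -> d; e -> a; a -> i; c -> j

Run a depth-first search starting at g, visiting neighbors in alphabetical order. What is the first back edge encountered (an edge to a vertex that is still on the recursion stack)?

DFS from g (visiting neighbors in alphabetical order); mark gray on enter, black on exit:
g gray
  b gray
    d gray
      f gray
      f black
    d black
    b→f: f black — skip
    j gray
      a gray
        a→g: g is gray → back edge
First back edge: a → g.

a→g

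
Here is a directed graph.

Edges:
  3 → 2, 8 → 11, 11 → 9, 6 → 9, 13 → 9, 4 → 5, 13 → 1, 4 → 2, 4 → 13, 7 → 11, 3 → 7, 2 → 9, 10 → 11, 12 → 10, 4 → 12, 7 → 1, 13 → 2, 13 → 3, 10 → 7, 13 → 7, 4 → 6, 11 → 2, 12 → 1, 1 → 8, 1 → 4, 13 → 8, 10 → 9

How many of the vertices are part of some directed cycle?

A vertex is on a directed cycle iff it belongs to a strongly connected component of size ≥ 2 (or has a self-loop).
The vertices on cycles are {1, 3, 4, 7, 10, 12, 13} — 7 in total.

7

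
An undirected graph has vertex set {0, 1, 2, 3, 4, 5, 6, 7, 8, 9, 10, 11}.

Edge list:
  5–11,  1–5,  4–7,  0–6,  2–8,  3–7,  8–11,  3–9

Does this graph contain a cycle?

DFS, tracking each vertex's parent; an edge to a visited non-parent vertex closes a cycle.
Start from 7:
visit 7 (parent –)
  visit 3 (parent 7)
    3–7: parent, skip
    visit 9 (parent 3)
      9–3: parent, skip
  visit 4 (parent 7)
    4–7: parent, skip
visit 0 (parent –)
  visit 6 (parent 0)
    6–0: parent, skip
visit 1 (parent –)
  visit 5 (parent 1)
    5–1: parent, skip
    visit 11 (parent 5)
      11–5: parent, skip
      visit 8 (parent 11)
        visit 2 (parent 8)
          2–8: parent, skip
        8–11: parent, skip
visit 10 (parent –)
No non-parent visited neighbor found — the graph is a forest.

No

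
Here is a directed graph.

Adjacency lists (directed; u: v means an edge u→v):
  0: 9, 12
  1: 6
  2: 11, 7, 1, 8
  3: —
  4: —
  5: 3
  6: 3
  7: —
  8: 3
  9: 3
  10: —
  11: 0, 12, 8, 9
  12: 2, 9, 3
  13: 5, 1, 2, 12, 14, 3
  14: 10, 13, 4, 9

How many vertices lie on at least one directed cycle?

6

A vertex is on a directed cycle iff it belongs to a strongly connected component of size ≥ 2 (or has a self-loop).
The vertices on cycles are {0, 2, 11, 12, 13, 14} — 6 in total.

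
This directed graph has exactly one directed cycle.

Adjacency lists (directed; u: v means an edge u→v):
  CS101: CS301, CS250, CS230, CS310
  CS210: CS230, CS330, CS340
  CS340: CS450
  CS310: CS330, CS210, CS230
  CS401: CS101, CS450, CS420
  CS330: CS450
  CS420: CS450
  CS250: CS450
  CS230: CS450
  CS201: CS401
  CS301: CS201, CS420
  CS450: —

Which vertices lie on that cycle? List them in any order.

DFS with gray/black marking from CS101:
CS101 gray
  CS301 gray
    CS201 gray
      CS401 gray
        CS401→CS101: CS101 is gray → back edge
Back edge closes the cycle CS101 → CS301 → CS201 → CS401 → CS101; its vertices are {CS101, CS201, CS301, CS401}.

CS101, CS201, CS301, CS401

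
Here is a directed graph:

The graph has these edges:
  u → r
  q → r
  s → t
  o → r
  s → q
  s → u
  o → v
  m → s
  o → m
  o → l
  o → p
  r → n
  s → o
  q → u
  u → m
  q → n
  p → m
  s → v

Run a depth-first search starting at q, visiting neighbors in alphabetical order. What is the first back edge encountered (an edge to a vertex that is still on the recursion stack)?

DFS from q (visiting neighbors in alphabetical order); mark gray on enter, black on exit:
q gray
  n gray
  n black
  r gray
    r→n: n black — skip
  r black
  u gray
    m gray
      s gray
        o gray
          l gray
          l black
          o→m: m is gray → back edge
First back edge: o → m.

o→m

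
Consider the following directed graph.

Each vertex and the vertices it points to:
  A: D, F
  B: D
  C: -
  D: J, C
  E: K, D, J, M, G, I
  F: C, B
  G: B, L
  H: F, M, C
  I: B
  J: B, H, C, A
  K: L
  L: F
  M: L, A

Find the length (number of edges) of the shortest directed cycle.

For each vertex v, BFS finds the shortest path from v back to v.
The shortest such closed walk is D → J → B → D, length 3.

3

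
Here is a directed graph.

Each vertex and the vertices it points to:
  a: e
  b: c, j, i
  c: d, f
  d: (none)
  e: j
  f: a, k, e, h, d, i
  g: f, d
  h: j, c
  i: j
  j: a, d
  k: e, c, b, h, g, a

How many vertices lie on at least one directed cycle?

9

A vertex is on a directed cycle iff it belongs to a strongly connected component of size ≥ 2 (or has a self-loop).
The vertices on cycles are {a, b, c, e, f, g, h, j, k} — 9 in total.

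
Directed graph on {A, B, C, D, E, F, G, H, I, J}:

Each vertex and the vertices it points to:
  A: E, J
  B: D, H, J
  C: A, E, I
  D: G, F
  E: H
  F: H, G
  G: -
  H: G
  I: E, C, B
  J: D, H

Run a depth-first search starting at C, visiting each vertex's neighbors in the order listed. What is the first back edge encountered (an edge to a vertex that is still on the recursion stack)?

DFS from C (visiting each vertex's neighbors in the order listed); mark gray on enter, black on exit:
C gray
  A gray
    E gray
      H gray
        G gray
        G black
      H black
    E black
    J gray
      D gray
        D→G: G black — skip
        F gray
          F→H: H black — skip
          F→G: G black — skip
        F black
      D black
      J→H: H black — skip
    J black
  A black
  C→E: E black — skip
  I gray
    I→E: E black — skip
    I→C: C is gray → back edge
First back edge: I → C.

I→C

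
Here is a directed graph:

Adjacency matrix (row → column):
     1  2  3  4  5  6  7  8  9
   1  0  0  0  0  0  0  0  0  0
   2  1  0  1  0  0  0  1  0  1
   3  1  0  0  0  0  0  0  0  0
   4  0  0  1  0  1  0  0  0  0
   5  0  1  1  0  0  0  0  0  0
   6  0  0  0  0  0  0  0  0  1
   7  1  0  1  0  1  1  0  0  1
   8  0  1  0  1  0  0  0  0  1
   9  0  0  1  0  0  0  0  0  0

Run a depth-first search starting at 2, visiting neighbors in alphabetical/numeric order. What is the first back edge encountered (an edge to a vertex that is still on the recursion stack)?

5→2

DFS from 2 (visiting neighbors in alphabetical/numeric order); mark gray on enter, black on exit:
2 gray
  1 gray
  1 black
  3 gray
    3→1: 1 black — skip
  3 black
  7 gray
    7→1: 1 black — skip
    7→3: 3 black — skip
    5 gray
      5→2: 2 is gray → back edge
First back edge: 5 → 2.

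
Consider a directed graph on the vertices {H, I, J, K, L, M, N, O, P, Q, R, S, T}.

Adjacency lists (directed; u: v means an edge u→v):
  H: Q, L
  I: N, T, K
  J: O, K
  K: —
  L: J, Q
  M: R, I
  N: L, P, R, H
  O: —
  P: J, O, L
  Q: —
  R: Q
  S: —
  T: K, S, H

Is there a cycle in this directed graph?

DFS with white/gray/black marking, starting from O:
O gray
O black
H gray
  Q gray
  Q black
  L gray
    J gray
      J→O: O black — skip
      K gray
      K black
    J black
    L→Q: Q black — skip
  L black
H black
I gray
  N gray
    N→L: L black — skip
    P gray
      P→J: J black — skip
      P→O: O black — skip
      P→L: L black — skip
    P black
    R gray
      R→Q: Q black — skip
    R black
    N→H: H black — skip
  N black
  T gray
    T→K: K black — skip
    S gray
    S black
    T→H: H black — skip
  T black
  I→K: K black — skip
I black
M gray
  M→R: R black — skip
  M→I: I black — skip
M black
Every edge goes to a white or black vertex — no back edge, so the graph is acyclic.

No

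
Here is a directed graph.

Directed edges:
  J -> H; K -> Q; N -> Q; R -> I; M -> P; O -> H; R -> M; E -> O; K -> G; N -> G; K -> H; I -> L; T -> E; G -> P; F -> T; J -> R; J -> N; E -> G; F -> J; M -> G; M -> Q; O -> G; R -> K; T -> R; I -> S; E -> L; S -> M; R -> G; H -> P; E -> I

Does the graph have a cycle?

No

DFS with white/gray/black marking, starting from N:
N gray
  Q gray
  Q black
  G gray
    P gray
    P black
  G black
N black
J gray
  H gray
    H→P: P black — skip
  H black
  J→N: N black — skip
  R gray
    I gray
      L gray
      L black
      S gray
        M gray
          M→Q: Q black — skip
          M→G: G black — skip
          M→P: P black — skip
        M black
      S black
    I black
    R→M: M black — skip
    K gray
      K→H: H black — skip
      K→G: G black — skip
      K→Q: Q black — skip
    K black
    R→G: G black — skip
  R black
J black
F gray
  T gray
    T→R: R black — skip
    E gray
      E→I: I black — skip
      E→L: L black — skip
      E→G: G black — skip
      O gray
        O→G: G black — skip
        O→H: H black — skip
      O black
    E black
  T black
  F→J: J black — skip
F black
Every edge goes to a white or black vertex — no back edge, so the graph is acyclic.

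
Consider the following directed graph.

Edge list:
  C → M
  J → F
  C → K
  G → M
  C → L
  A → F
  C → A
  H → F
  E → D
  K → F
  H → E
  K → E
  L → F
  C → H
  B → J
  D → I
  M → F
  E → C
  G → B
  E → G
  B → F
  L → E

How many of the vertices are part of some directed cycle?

5

A vertex is on a directed cycle iff it belongs to a strongly connected component of size ≥ 2 (or has a self-loop).
The vertices on cycles are {C, E, H, K, L} — 5 in total.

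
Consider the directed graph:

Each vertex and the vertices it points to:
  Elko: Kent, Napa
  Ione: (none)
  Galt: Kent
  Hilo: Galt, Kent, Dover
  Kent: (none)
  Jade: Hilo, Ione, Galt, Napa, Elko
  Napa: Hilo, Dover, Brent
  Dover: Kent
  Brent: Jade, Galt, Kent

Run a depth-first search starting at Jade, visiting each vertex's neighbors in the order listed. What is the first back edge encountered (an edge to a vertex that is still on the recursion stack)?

Brent->Jade

DFS from Jade (visiting each vertex's neighbors in the order listed); mark gray on enter, black on exit:
Jade gray
  Hilo gray
    Galt gray
      Kent gray
      Kent black
    Galt black
    Hilo→Kent: Kent black — skip
    Dover gray
      Dover→Kent: Kent black — skip
    Dover black
  Hilo black
  Ione gray
  Ione black
  Jade→Galt: Galt black — skip
  Napa gray
    Napa→Hilo: Hilo black — skip
    Napa→Dover: Dover black — skip
    Brent gray
      Brent→Jade: Jade is gray → back edge
First back edge: Brent → Jade.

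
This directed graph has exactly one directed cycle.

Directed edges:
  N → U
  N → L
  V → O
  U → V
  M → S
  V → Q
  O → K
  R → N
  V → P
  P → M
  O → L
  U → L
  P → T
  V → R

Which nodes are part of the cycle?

DFS with gray/black marking from V:
V gray
  P gray
    M gray
      S gray
      S black
    M black
    T gray
    T black
  P black
  O gray
    L gray
    L black
    K gray
    K black
  O black
  R gray
    N gray
      U gray
        U→V: V is gray → back edge
Back edge closes the cycle V → R → N → U → V; its vertices are {N, R, U, V}.

N, R, U, V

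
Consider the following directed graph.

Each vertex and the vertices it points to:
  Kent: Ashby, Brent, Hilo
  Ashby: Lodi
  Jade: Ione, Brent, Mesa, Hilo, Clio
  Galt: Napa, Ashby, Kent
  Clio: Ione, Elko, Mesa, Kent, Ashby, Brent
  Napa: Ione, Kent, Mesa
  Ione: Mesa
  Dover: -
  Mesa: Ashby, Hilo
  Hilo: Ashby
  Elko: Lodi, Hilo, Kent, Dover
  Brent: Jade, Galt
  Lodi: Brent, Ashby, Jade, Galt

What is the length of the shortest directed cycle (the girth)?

2

For each vertex v, BFS finds the shortest path from v back to v.
The shortest such closed walk is Lodi → Ashby → Lodi, length 2.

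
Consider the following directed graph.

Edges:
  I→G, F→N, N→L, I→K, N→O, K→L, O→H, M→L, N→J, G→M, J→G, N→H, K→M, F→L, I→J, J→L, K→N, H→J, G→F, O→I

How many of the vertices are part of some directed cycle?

8

A vertex is on a directed cycle iff it belongs to a strongly connected component of size ≥ 2 (or has a self-loop).
The vertices on cycles are {F, G, H, I, J, K, N, O} — 8 in total.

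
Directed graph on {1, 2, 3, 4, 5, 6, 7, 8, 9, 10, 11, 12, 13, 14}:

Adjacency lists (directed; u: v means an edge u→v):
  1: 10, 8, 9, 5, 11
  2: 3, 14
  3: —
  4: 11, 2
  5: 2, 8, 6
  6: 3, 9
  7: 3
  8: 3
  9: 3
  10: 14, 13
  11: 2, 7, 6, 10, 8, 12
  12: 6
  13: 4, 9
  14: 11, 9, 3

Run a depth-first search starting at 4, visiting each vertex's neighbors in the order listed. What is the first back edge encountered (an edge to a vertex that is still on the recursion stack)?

14→11

DFS from 4 (visiting each vertex's neighbors in the order listed); mark gray on enter, black on exit:
4 gray
  11 gray
    2 gray
      3 gray
      3 black
      14 gray
        14→11: 11 is gray → back edge
First back edge: 14 → 11.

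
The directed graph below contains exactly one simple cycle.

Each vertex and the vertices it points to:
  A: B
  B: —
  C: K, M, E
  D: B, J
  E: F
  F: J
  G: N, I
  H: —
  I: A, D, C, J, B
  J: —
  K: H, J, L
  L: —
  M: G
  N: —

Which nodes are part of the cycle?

DFS with gray/black marking from G:
G gray
  N gray
  N black
  I gray
    A gray
      B gray
      B black
    A black
    D gray
      D→B: B black — skip
      J gray
      J black
    D black
    C gray
      K gray
        H gray
        H black
        K→J: J black — skip
        L gray
        L black
      K black
      M gray
        M→G: G is gray → back edge
Back edge closes the cycle G → I → C → M → G; its vertices are {C, G, I, M}.

C, G, I, M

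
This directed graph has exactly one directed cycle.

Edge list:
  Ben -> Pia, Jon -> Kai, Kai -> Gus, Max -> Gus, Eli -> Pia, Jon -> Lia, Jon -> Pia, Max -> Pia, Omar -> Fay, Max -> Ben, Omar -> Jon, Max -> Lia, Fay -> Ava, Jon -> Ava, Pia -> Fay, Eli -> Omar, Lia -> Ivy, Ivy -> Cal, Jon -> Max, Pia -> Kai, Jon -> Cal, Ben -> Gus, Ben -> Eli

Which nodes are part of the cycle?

Ben, Eli, Jon, Max, Omar

DFS with gray/black marking from Eli:
Eli gray
  Pia gray
    Fay gray
      Ava gray
      Ava black
    Fay black
    Kai gray
      Gus gray
      Gus black
    Kai black
  Pia black
  Omar gray
    Omar→Fay: Fay black — skip
    Jon gray
      Jon→Kai: Kai black — skip
      Max gray
        Ben gray
          Ben→Gus: Gus black — skip
          Ben→Eli: Eli is gray → back edge
Back edge closes the cycle Eli → Omar → Jon → Max → Ben → Eli; its vertices are {Ben, Eli, Jon, Max, Omar}.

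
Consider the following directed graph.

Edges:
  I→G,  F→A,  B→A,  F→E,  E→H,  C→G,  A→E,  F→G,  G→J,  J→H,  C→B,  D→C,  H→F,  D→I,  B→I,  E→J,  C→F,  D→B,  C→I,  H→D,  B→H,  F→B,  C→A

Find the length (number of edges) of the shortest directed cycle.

3

For each vertex v, BFS finds the shortest path from v back to v.
The shortest such closed walk is D → B → H → D, length 3.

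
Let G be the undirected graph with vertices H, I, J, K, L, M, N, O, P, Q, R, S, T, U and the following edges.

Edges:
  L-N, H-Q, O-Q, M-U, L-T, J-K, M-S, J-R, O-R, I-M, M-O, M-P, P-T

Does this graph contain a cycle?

DFS, tracking each vertex's parent; an edge to a visited non-parent vertex closes a cycle.
Start from S:
visit S (parent –)
  visit M (parent S)
    visit P (parent M)
      visit T (parent P)
        T–P: parent, skip
        visit L (parent T)
          L–T: parent, skip
          visit N (parent L)
            N–L: parent, skip
      P–M: parent, skip
    visit I (parent M)
      I–M: parent, skip
    visit O (parent M)
      O–M: parent, skip
      visit R (parent O)
        visit J (parent R)
          J–R: parent, skip
          visit K (parent J)
            K–J: parent, skip
        R–O: parent, skip
      visit Q (parent O)
        visit H (parent Q)
          H–Q: parent, skip
        Q–O: parent, skip
    M–S: parent, skip
    visit U (parent M)
      U–M: parent, skip
No non-parent visited neighbor found — the graph is a forest.

No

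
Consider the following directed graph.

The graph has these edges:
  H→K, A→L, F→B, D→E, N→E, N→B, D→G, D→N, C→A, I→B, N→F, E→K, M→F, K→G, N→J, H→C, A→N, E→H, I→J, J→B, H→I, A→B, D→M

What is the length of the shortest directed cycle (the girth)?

5

For each vertex v, BFS finds the shortest path from v back to v.
The shortest such closed walk is E → H → C → A → N → E, length 5.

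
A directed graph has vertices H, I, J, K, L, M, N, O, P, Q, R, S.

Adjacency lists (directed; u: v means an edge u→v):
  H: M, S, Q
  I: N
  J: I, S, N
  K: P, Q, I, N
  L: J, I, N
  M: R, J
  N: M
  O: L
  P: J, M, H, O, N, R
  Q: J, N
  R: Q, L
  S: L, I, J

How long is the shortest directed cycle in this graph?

2

For each vertex v, BFS finds the shortest path from v back to v.
The shortest such closed walk is S → J → S, length 2.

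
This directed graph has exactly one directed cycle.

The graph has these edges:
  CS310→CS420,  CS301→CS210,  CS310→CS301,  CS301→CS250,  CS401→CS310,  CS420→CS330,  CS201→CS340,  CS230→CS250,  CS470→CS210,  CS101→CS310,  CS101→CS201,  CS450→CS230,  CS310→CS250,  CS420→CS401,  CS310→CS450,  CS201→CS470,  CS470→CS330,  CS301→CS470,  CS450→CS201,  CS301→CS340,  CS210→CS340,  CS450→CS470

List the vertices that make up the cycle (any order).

DFS with gray/black marking from CS310:
CS310 gray
  CS420 gray
    CS401 gray
      CS401→CS310: CS310 is gray → back edge
Back edge closes the cycle CS310 → CS420 → CS401 → CS310; its vertices are {CS310, CS401, CS420}.

CS310, CS401, CS420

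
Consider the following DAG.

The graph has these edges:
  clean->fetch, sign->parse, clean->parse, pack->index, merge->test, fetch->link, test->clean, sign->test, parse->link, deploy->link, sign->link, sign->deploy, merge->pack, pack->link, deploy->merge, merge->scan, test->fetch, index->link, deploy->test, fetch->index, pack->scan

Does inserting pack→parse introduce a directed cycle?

No

Adding pack→parse creates a cycle iff parse can already reach pack.
Explore from parse: no path reaches pack. The graph stays acyclic.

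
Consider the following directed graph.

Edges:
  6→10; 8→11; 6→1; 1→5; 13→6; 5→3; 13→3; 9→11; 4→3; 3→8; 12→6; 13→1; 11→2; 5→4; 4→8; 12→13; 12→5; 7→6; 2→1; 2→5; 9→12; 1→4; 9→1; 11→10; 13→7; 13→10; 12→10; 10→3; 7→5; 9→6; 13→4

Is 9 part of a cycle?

9 lies on a cycle iff there is a path from 9 back to itself.
Exploring from 9, it never reaches itself; equivalently, its strongly connected component is a singleton.

No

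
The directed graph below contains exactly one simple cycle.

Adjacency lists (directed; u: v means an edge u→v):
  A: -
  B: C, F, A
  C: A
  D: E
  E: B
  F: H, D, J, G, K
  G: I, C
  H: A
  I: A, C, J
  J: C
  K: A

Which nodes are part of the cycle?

DFS with gray/black marking from B:
B gray
  C gray
    A gray
    A black
  C black
  F gray
    H gray
      H→A: A black — skip
    H black
    D gray
      E gray
        E→B: B is gray → back edge
Back edge closes the cycle B → F → D → E → B; its vertices are {B, D, E, F}.

B, D, E, F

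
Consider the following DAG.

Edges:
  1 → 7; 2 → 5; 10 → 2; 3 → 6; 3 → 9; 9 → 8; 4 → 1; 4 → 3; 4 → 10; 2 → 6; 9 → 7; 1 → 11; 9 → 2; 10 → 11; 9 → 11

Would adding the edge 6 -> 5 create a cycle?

No

Adding 6→5 creates a cycle iff 5 can already reach 6.
Explore from 5: no path reaches 6. The graph stays acyclic.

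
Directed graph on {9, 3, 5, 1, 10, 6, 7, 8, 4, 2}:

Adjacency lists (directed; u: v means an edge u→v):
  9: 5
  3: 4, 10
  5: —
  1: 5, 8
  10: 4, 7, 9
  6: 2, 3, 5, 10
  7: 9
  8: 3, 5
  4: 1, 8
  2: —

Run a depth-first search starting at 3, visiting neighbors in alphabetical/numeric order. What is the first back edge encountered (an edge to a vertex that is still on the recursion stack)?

8→3

DFS from 3 (visiting neighbors in alphabetical/numeric order); mark gray on enter, black on exit:
3 gray
  4 gray
    1 gray
      5 gray
      5 black
      8 gray
        8→3: 3 is gray → back edge
First back edge: 8 → 3.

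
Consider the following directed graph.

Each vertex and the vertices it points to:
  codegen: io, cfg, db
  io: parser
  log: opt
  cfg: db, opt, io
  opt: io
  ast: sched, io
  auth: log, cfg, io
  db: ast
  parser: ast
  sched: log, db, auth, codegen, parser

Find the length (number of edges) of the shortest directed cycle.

3

For each vertex v, BFS finds the shortest path from v back to v.
The shortest such closed walk is sched → parser → ast → sched, length 3.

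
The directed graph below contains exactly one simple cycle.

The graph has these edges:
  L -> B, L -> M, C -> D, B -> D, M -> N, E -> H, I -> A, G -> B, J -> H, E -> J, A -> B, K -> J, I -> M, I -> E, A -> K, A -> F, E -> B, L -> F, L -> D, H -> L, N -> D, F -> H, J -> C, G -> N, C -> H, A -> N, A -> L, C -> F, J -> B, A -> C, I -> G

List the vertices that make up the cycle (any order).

DFS with gray/black marking from L:
L gray
  M gray
    N gray
      D gray
      D black
    N black
  M black
  B gray
    B→D: D black — skip
  B black
  F gray
    H gray
      H→L: L is gray → back edge
Back edge closes the cycle L → F → H → L; its vertices are {F, H, L}.

F, H, L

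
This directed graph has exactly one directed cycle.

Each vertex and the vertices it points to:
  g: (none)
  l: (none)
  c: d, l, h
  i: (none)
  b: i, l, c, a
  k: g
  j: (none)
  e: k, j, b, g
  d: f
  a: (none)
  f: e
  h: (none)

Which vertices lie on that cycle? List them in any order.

b, c, d, e, f

DFS with gray/black marking from e:
e gray
  k gray
    g gray
    g black
  k black
  j gray
  j black
  b gray
    i gray
    i black
    l gray
    l black
    c gray
      d gray
        f gray
          f→e: e is gray → back edge
Back edge closes the cycle e → b → c → d → f → e; its vertices are {b, c, d, e, f}.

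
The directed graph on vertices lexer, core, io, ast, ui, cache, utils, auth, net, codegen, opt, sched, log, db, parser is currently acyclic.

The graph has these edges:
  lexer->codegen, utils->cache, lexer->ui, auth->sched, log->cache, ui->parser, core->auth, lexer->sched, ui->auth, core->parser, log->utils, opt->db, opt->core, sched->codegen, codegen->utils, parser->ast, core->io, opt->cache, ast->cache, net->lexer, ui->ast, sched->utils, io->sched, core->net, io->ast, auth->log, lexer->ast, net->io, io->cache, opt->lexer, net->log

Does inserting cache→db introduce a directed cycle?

Adding cache→db creates a cycle iff db can already reach cache.
Explore from db: no path reaches cache. The graph stays acyclic.

No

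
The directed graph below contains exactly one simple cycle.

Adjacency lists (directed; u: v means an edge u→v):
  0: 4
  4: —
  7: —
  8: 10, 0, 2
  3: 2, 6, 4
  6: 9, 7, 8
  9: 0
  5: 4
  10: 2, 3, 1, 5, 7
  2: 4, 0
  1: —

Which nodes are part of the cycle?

DFS with gray/black marking from 10:
10 gray
  2 gray
    4 gray
    4 black
    0 gray
      0→4: 4 black — skip
    0 black
  2 black
  3 gray
    3→2: 2 black — skip
    6 gray
      9 gray
        9→0: 0 black — skip
      9 black
      7 gray
      7 black
      8 gray
        8→10: 10 is gray → back edge
Back edge closes the cycle 10 → 3 → 6 → 8 → 10; its vertices are {3, 6, 8, 10}.

3, 6, 8, 10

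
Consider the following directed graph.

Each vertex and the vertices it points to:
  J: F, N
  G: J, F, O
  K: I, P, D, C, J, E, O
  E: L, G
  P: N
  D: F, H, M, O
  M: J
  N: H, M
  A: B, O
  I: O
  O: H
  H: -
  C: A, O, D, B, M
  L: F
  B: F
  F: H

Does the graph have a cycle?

Yes

DFS with white/gray/black marking, starting from G:
G gray
  J gray
    F gray
      H gray
      H black
    F black
    N gray
      N→H: H black — skip
      M gray
        M→J: J is gray → back edge
Back edge found, so a cycle exists: J → N → M → J.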